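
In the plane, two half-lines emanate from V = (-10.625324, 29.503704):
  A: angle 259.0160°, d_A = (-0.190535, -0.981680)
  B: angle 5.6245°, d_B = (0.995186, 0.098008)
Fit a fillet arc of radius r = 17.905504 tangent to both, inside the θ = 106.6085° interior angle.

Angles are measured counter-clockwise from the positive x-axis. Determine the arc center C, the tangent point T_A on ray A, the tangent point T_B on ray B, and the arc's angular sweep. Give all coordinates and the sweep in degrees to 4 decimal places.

center=(4.4096,12.9923) T_A=(-13.1679,16.4039) T_B=(2.6547,30.8116) sweep=73.3915

bisector direction at 312.3203° = (0.673274,-0.739393)
center distance |VC| = r/sin(θ/2) = 17.905504/sin(53.3043°) = 22.331078
C = V + |VC|·bis = (4.4096,12.9923)
T_A = V + ((C−V)·d_A)·d_A = V + 13.3443·d_A = (-13.1679,16.4039)
T_B = V + ((C−V)·d_B)·d_B = V + 13.3443·d_B = (2.6547,30.8116)
sweep = 180° − θ = 73.3915°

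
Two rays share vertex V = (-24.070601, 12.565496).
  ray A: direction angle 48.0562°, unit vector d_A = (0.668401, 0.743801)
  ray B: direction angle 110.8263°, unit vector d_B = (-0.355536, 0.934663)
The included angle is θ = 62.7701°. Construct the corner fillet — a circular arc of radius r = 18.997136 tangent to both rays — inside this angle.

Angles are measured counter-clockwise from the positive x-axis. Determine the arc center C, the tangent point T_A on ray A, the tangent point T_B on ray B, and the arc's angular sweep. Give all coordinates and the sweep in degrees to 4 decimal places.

bisector direction at 79.4412° = (0.183244,0.983068)
center distance |VC| = r/sin(θ/2) = 18.997136/sin(31.3850°) = 36.477753
C = V + |VC|·bis = (-17.3863,48.4256)
T_A = V + ((C−V)·d_A)·d_A = V + 31.1406·d_A = (-3.2562,35.7279)
T_B = V + ((C−V)·d_B)·d_B = V + 31.1406·d_B = (-35.1422,41.6714)
sweep = 180° − θ = 117.2299°

center=(-17.3863,48.4256) T_A=(-3.2562,35.7279) T_B=(-35.1422,41.6714) sweep=117.2299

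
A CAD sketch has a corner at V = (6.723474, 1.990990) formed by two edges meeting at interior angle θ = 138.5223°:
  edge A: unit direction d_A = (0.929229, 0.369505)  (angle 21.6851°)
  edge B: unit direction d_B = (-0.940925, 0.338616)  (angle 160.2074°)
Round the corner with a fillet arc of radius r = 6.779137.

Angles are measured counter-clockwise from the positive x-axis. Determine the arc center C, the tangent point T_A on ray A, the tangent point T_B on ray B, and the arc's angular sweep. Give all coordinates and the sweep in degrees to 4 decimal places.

bisector direction at 90.9462° = (-0.016514,0.999864)
center distance |VC| = r/sin(θ/2) = 6.779137/sin(69.2612°) = 7.248831
C = V + |VC|·bis = (6.6038,9.2388)
T_A = V + ((C−V)·d_A)·d_A = V + 2.5669·d_A = (9.1087,2.9395)
T_B = V + ((C−V)·d_B)·d_B = V + 2.5669·d_B = (4.3082,2.8602)
sweep = 180° − θ = 41.4777°

center=(6.6038,9.2388) T_A=(9.1087,2.9395) T_B=(4.3082,2.8602) sweep=41.4777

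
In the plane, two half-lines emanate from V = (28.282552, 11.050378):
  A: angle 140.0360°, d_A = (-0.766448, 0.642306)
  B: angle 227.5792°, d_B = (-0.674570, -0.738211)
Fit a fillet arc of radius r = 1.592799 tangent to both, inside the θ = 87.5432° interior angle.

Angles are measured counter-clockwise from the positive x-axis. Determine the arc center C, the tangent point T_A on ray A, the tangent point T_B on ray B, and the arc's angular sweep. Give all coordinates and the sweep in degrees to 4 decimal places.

center=(25.9852,10.8975) T_A=(27.0083,12.1183) T_B=(27.1610,9.8230) sweep=92.4568

bisector direction at 183.8076° = (-0.997793,-0.066406)
center distance |VC| = r/sin(θ/2) = 1.592799/sin(43.7716°) = 2.302447
C = V + |VC|·bis = (25.9852,10.8975)
T_A = V + ((C−V)·d_A)·d_A = V + 1.6626·d_A = (27.0083,12.1183)
T_B = V + ((C−V)·d_B)·d_B = V + 1.6626·d_B = (27.1610,9.8230)
sweep = 180° − θ = 92.4568°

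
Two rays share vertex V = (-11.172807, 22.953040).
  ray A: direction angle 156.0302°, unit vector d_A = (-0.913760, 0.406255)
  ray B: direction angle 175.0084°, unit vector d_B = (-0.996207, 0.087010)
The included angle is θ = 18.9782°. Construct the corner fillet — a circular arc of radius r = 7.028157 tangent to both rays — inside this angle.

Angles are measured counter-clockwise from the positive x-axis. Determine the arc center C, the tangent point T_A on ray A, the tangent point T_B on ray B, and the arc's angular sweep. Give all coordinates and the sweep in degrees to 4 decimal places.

bisector direction at 165.5193° = (-0.968232,0.250054)
center distance |VC| = r/sin(θ/2) = 7.028157/sin(9.4891°) = 42.631070
C = V + |VC|·bis = (-52.4496,33.6131)
T_A = V + ((C−V)·d_A)·d_A = V + 42.0477·d_A = (-49.5943,40.0352)
T_B = V + ((C−V)·d_B)·d_B = V + 42.0477·d_B = (-53.0611,26.6116)
sweep = 180° − θ = 161.0218°

center=(-52.4496,33.6131) T_A=(-49.5943,40.0352) T_B=(-53.0611,26.6116) sweep=161.0218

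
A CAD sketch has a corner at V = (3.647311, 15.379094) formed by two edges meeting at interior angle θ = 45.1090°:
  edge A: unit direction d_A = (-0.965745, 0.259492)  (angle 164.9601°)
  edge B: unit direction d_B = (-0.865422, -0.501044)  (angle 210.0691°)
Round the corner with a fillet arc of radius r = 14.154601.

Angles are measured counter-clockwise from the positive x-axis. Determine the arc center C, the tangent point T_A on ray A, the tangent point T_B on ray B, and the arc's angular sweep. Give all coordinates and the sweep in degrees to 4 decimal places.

bisector direction at 187.5146° = (-0.991412,-0.130779)
center distance |VC| = r/sin(θ/2) = 14.154601/sin(22.5545°) = 36.903027
C = V + |VC|·bis = (-32.9388,10.5530)
T_A = V + ((C−V)·d_A)·d_A = V + 34.0805·d_A = (-29.2658,24.2227)
T_B = V + ((C−V)·d_B)·d_B = V + 34.0805·d_B = (-25.8467,-1.6967)
sweep = 180° − θ = 134.8910°

center=(-32.9388,10.5530) T_A=(-29.2658,24.2227) T_B=(-25.8467,-1.6967) sweep=134.8910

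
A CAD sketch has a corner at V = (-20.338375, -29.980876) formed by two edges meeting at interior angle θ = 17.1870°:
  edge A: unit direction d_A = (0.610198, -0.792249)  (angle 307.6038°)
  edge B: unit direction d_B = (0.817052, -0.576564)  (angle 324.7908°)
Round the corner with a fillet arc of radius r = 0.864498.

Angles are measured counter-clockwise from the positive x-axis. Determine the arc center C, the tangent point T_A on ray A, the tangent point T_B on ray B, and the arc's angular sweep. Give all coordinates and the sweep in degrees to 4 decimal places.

center=(-16.1628,-33.9855) T_A=(-16.8477,-34.5130) T_B=(-15.6643,-33.2792) sweep=162.8130

bisector direction at 316.1973° = (0.721728,-0.692177)
center distance |VC| = r/sin(θ/2) = 0.864498/sin(8.5935°) = 5.785569
C = V + |VC|·bis = (-16.1628,-33.9855)
T_A = V + ((C−V)·d_A)·d_A = V + 5.7206·d_A = (-16.8477,-34.5130)
T_B = V + ((C−V)·d_B)·d_B = V + 5.7206·d_B = (-15.6643,-33.2792)
sweep = 180° − θ = 162.8130°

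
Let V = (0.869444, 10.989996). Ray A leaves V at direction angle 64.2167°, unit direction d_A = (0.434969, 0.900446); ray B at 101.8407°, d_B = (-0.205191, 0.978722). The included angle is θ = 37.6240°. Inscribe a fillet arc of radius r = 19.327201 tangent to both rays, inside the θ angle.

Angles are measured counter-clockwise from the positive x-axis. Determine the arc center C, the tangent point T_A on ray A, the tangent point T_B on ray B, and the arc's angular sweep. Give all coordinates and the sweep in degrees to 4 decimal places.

bisector direction at 83.0287° = (0.121372,0.992607)
center distance |VC| = r/sin(θ/2) = 19.327201/sin(18.8120°) = 59.936005
C = V + |VC|·bis = (8.1440,70.4829)
T_A = V + ((C−V)·d_A)·d_A = V + 56.7343·d_A = (25.5471,62.0762)
T_B = V + ((C−V)·d_B)·d_B = V + 56.7343·d_B = (-10.7719,66.5171)
sweep = 180° − θ = 142.3760°

center=(8.1440,70.4829) T_A=(25.5471,62.0762) T_B=(-10.7719,66.5171) sweep=142.3760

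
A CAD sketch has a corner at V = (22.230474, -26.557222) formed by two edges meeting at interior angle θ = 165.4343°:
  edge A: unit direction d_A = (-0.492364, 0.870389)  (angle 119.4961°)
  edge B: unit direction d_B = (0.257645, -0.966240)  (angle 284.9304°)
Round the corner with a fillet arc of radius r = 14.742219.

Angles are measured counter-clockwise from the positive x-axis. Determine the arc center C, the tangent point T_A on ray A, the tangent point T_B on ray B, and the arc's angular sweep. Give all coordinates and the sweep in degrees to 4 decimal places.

bisector direction at 202.2133° = (-0.925783,-0.378055)
center distance |VC| = r/sin(θ/2) = 14.742219/sin(82.7172°) = 14.862120
C = V + |VC|·bis = (8.4714,-32.1759)
T_A = V + ((C−V)·d_A)·d_A = V + 1.8840·d_A = (21.3028,-24.9174)
T_B = V + ((C−V)·d_B)·d_B = V + 1.8840·d_B = (22.7159,-28.3777)
sweep = 180° − θ = 14.5657°

center=(8.4714,-32.1759) T_A=(21.3028,-24.9174) T_B=(22.7159,-28.3777) sweep=14.5657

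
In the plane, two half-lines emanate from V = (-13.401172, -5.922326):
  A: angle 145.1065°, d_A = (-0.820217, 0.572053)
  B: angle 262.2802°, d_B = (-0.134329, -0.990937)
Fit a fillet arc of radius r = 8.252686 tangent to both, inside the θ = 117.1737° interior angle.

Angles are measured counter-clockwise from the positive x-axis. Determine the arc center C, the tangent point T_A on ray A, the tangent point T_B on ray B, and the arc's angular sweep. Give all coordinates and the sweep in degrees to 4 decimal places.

bisector direction at 203.6934° = (-0.915709,-0.401841)
center distance |VC| = r/sin(θ/2) = 8.252686/sin(58.5868°) = 9.670007
C = V + |VC|·bis = (-22.2561,-9.8081)
T_A = V + ((C−V)·d_A)·d_A = V + 5.0401·d_A = (-17.5351,-3.0391)
T_B = V + ((C−V)·d_B)·d_B = V + 5.0401·d_B = (-14.0782,-10.9167)
sweep = 180° − θ = 62.8263°

center=(-22.2561,-9.8081) T_A=(-17.5351,-3.0391) T_B=(-14.0782,-10.9167) sweep=62.8263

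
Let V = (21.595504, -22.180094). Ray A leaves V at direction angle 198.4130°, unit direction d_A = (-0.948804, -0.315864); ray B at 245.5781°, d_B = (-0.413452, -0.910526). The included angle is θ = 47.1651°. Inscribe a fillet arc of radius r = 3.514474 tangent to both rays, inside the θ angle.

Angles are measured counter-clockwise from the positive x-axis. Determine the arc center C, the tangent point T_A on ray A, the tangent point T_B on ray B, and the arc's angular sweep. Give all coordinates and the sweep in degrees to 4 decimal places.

center=(15.0668,-28.0577) T_A=(13.9567,-24.7231) T_B=(18.2668,-29.5107) sweep=132.8349

bisector direction at 221.9955° = (-0.743197,-0.669073)
center distance |VC| = r/sin(θ/2) = 3.514474/sin(23.5826°) = 8.784649
C = V + |VC|·bis = (15.0668,-28.0577)
T_A = V + ((C−V)·d_A)·d_A = V + 8.0510·d_A = (13.9567,-24.7231)
T_B = V + ((C−V)·d_B)·d_B = V + 8.0510·d_B = (18.2668,-29.5107)
sweep = 180° − θ = 132.8349°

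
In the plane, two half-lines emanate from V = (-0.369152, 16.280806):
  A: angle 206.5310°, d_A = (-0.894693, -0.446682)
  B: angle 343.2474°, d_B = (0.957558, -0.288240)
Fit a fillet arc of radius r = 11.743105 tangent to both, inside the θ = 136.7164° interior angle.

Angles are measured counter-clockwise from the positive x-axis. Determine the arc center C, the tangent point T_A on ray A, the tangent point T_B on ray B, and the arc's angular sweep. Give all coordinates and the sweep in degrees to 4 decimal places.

center=(0.7076,3.6931) T_A=(-4.5378,14.1996) T_B=(4.0924,14.9378) sweep=43.2836

bisector direction at 274.8892° = (0.085229,-0.996361)
center distance |VC| = r/sin(θ/2) = 11.743105/sin(68.3582°) = 12.633683
C = V + |VC|·bis = (0.7076,3.6931)
T_A = V + ((C−V)·d_A)·d_A = V + 4.6593·d_A = (-4.5378,14.1996)
T_B = V + ((C−V)·d_B)·d_B = V + 4.6593·d_B = (4.0924,14.9378)
sweep = 180° − θ = 43.2836°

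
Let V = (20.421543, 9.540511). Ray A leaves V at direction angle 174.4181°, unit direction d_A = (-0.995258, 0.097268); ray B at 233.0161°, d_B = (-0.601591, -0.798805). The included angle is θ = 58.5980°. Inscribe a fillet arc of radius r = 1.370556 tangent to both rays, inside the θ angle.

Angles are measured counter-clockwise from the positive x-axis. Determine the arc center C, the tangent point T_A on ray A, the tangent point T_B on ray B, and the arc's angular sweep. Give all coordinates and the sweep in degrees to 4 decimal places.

bisector direction at 203.7171° = (-0.915543,-0.402221)
center distance |VC| = r/sin(θ/2) = 1.370556/sin(29.2990°) = 2.800670
C = V + |VC|·bis = (17.8574,8.4140)
T_A = V + ((C−V)·d_A)·d_A = V + 2.4424·d_A = (17.9907,9.7781)
T_B = V + ((C−V)·d_B)·d_B = V + 2.4424·d_B = (18.9522,7.5895)
sweep = 180° − θ = 121.4020°

center=(17.8574,8.4140) T_A=(17.9907,9.7781) T_B=(18.9522,7.5895) sweep=121.4020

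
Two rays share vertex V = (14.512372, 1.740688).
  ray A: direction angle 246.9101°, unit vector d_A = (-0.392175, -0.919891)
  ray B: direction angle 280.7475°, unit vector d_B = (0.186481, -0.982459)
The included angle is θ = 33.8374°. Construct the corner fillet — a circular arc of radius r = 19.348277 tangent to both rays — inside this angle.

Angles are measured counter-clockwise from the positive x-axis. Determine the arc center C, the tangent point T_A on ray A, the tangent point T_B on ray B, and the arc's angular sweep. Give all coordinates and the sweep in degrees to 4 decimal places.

bisector direction at 263.8288° = (-0.107500,-0.994205)
center distance |VC| = r/sin(θ/2) = 19.348277/sin(16.9187°) = 66.485621
C = V + |VC|·bis = (7.3652,-64.3597)
T_A = V + ((C−V)·d_A)·d_A = V + 63.6080·d_A = (-10.4331,-56.7717)
T_B = V + ((C−V)·d_B)·d_B = V + 63.6080·d_B = (26.3741,-60.7516)
sweep = 180° − θ = 146.1626°

center=(7.3652,-64.3597) T_A=(-10.4331,-56.7717) T_B=(26.3741,-60.7516) sweep=146.1626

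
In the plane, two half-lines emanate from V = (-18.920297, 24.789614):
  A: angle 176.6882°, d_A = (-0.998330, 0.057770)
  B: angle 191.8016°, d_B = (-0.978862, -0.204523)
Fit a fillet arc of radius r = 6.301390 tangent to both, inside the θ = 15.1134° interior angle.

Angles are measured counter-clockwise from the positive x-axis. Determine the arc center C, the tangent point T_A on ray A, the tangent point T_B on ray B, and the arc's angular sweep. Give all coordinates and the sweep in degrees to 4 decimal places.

bisector direction at 184.2449° = (-0.997257,-0.074020)
center distance |VC| = r/sin(θ/2) = 6.301390/sin(7.5567°) = 47.916669
C = V + |VC|·bis = (-66.7055,21.2428)
T_A = V + ((C−V)·d_A)·d_A = V + 47.5005·d_A = (-66.3415,27.5337)
T_B = V + ((C−V)·d_B)·d_B = V + 47.5005·d_B = (-65.4167,15.0746)
sweep = 180° − θ = 164.8866°

center=(-66.7055,21.2428) T_A=(-66.3415,27.5337) T_B=(-65.4167,15.0746) sweep=164.8866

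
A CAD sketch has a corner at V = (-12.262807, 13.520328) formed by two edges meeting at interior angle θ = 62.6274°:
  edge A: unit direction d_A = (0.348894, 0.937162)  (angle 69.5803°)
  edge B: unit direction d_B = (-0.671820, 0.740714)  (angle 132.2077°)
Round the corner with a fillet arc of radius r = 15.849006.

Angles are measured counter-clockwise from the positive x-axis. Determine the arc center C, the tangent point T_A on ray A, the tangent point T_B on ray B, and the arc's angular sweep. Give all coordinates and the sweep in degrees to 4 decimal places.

center=(-18.0262,43.4658) T_A=(-3.1731,37.9362) T_B=(-29.7657,32.8182) sweep=117.3726

bisector direction at 100.8940° = (-0.188993,0.981979)
center distance |VC| = r/sin(θ/2) = 15.849006/sin(31.3137°) = 30.495078
C = V + |VC|·bis = (-18.0262,43.4658)
T_A = V + ((C−V)·d_A)·d_A = V + 26.0530·d_A = (-3.1731,37.9362)
T_B = V + ((C−V)·d_B)·d_B = V + 26.0530·d_B = (-29.7657,32.8182)
sweep = 180° − θ = 117.3726°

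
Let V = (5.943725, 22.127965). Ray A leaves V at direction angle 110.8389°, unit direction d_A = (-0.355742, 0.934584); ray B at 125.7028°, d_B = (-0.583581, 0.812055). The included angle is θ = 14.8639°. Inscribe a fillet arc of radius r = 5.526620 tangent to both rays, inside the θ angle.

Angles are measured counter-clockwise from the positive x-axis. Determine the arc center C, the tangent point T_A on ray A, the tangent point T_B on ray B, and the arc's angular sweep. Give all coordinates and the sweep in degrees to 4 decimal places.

bisector direction at 118.2708° = (-0.473640,0.880718)
center distance |VC| = r/sin(θ/2) = 5.526620/sin(7.4319°) = 42.726566
C = V + |VC|·bis = (-14.2933,59.7580)
T_A = V + ((C−V)·d_A)·d_A = V + 42.3676·d_A = (-9.1282,61.7241)
T_B = V + ((C−V)·d_B)·d_B = V + 42.3676·d_B = (-18.7812,56.5328)
sweep = 180° − θ = 165.1361°

center=(-14.2933,59.7580) T_A=(-9.1282,61.7241) T_B=(-18.7812,56.5328) sweep=165.1361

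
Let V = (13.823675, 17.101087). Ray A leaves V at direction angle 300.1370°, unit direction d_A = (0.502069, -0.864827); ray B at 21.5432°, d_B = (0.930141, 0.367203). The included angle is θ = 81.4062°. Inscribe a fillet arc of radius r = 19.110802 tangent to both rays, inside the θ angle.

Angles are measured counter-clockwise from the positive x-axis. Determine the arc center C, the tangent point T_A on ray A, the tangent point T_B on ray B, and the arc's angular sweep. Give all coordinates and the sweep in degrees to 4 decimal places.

bisector direction at 340.8401° = (0.944606,-0.328206)
center distance |VC| = r/sin(θ/2) = 19.110802/sin(40.7031°) = 29.304780
C = V + |VC|·bis = (41.5052,7.4831)
T_A = V + ((C−V)·d_A)·d_A = V + 22.2159·d_A = (24.9776,-2.1119)
T_B = V + ((C−V)·d_B)·d_B = V + 22.2159·d_B = (34.4876,25.2588)
sweep = 180° − θ = 98.5938°

center=(41.5052,7.4831) T_A=(24.9776,-2.1119) T_B=(34.4876,25.2588) sweep=98.5938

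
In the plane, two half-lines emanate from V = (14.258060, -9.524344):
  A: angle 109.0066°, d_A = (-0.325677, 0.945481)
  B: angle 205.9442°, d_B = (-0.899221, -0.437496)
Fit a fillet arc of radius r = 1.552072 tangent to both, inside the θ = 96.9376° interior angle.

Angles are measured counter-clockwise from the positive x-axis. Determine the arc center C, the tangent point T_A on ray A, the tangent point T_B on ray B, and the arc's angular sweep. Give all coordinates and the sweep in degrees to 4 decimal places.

bisector direction at 157.4754° = (-0.923715,0.383080)
center distance |VC| = r/sin(θ/2) = 1.552072/sin(48.4688°) = 2.073314
C = V + |VC|·bis = (12.3429,-8.7301)
T_A = V + ((C−V)·d_A)·d_A = V + 1.3747·d_A = (13.8104,-8.2246)
T_B = V + ((C−V)·d_B)·d_B = V + 1.3747·d_B = (13.0219,-10.1258)
sweep = 180° − θ = 83.0624°

center=(12.3429,-8.7301) T_A=(13.8104,-8.2246) T_B=(13.0219,-10.1258) sweep=83.0624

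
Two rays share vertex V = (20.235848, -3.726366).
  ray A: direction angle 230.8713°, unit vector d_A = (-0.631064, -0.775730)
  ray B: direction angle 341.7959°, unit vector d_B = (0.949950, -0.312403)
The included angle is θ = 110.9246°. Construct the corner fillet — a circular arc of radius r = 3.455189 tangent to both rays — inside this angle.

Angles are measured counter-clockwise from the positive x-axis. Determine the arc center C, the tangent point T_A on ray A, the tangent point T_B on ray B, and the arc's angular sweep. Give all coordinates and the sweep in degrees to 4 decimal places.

center=(21.4155,-7.7515) T_A=(18.7352,-5.5711) T_B=(22.4949,-4.4693) sweep=69.0754

bisector direction at 286.3336° = (0.281230,-0.959641)
center distance |VC| = r/sin(θ/2) = 3.455189/sin(55.4623°) = 4.194446
C = V + |VC|·bis = (21.4155,-7.7515)
T_A = V + ((C−V)·d_A)·d_A = V + 2.3780·d_A = (18.7352,-5.5711)
T_B = V + ((C−V)·d_B)·d_B = V + 2.3780·d_B = (22.4949,-4.4693)
sweep = 180° − θ = 69.0754°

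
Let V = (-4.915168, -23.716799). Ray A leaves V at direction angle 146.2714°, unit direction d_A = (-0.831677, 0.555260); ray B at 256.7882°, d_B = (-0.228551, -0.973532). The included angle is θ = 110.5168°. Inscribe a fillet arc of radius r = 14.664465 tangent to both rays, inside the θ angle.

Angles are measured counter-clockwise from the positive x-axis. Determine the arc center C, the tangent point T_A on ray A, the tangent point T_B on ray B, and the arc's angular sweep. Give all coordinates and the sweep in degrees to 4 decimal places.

bisector direction at 201.5298° = (-0.930227,-0.366985)
center distance |VC| = r/sin(θ/2) = 14.664465/sin(55.2584°) = 17.845833
C = V + |VC|·bis = (-21.5158,-30.2660)
T_A = V + ((C−V)·d_A)·d_A = V + 10.1699·d_A = (-13.3733,-18.0699)
T_B = V + ((C−V)·d_B)·d_B = V + 10.1699·d_B = (-7.2395,-33.6175)
sweep = 180° − θ = 69.4832°

center=(-21.5158,-30.2660) T_A=(-13.3733,-18.0699) T_B=(-7.2395,-33.6175) sweep=69.4832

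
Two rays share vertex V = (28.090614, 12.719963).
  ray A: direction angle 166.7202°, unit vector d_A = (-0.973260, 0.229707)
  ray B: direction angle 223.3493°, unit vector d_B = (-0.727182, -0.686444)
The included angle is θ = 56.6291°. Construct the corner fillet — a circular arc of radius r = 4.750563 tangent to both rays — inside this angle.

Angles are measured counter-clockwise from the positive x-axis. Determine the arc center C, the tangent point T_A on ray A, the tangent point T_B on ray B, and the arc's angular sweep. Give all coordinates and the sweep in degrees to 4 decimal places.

bisector direction at 195.0348° = (-0.965769,-0.259405)
center distance |VC| = r/sin(θ/2) = 4.750563/sin(28.3146°) = 10.015697
C = V + |VC|·bis = (18.4178,10.1218)
T_A = V + ((C−V)·d_A)·d_A = V + 8.8174·d_A = (19.5090,14.7454)
T_B = V + ((C−V)·d_B)·d_B = V + 8.8174·d_B = (21.6788,6.6673)
sweep = 180° − θ = 123.3709°

center=(18.4178,10.1218) T_A=(19.5090,14.7454) T_B=(21.6788,6.6673) sweep=123.3709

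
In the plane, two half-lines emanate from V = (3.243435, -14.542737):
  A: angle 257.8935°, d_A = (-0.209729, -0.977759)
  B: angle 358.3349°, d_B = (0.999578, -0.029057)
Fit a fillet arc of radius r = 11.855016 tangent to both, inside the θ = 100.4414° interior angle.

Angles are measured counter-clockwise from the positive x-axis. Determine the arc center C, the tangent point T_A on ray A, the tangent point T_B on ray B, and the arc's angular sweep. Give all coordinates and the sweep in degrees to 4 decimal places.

center=(12.7648,-26.6795) T_A=(1.1734,-24.1932) T_B=(13.1092,-14.8295) sweep=79.5586

bisector direction at 308.1142° = (0.617231,-0.786782)
center distance |VC| = r/sin(θ/2) = 11.855016/sin(50.2207°) = 15.425880
C = V + |VC|·bis = (12.7648,-26.6795)
T_A = V + ((C−V)·d_A)·d_A = V + 9.8700·d_A = (1.1734,-24.1932)
T_B = V + ((C−V)·d_B)·d_B = V + 9.8700·d_B = (13.1092,-14.8295)
sweep = 180° − θ = 79.5586°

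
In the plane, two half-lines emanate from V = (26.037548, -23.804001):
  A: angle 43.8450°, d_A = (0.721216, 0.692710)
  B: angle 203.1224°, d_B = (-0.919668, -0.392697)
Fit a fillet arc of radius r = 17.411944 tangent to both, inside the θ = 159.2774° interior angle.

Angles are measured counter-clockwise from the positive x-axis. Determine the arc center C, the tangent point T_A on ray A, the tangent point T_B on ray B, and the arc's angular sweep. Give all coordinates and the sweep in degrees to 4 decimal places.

bisector direction at 123.4837° = (-0.551700,0.834043)
center distance |VC| = r/sin(θ/2) = 17.411944/sin(79.6387°) = 17.700584
C = V + |VC|·bis = (16.2721,-9.0410)
T_A = V + ((C−V)·d_A)·d_A = V + 3.1835·d_A = (28.3336,-21.5987)
T_B = V + ((C−V)·d_B)·d_B = V + 3.1835·d_B = (23.1098,-25.0542)
sweep = 180° − θ = 20.7226°

center=(16.2721,-9.0410) T_A=(28.3336,-21.5987) T_B=(23.1098,-25.0542) sweep=20.7226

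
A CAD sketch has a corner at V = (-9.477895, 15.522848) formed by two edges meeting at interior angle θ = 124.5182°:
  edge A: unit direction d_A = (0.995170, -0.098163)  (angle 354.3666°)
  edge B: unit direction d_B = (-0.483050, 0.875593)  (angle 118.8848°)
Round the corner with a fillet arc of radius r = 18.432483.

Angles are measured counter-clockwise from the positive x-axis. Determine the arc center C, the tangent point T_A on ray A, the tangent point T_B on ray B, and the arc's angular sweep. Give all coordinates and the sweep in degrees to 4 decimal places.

center=(1.9787,32.9147) T_A=(0.1693,14.5712) T_B=(-14.1606,24.0109) sweep=55.4818

bisector direction at 56.6257° = (0.550106,0.835095)
center distance |VC| = r/sin(θ/2) = 18.432483/sin(62.2591°) = 20.826215
C = V + |VC|·bis = (1.9787,32.9147)
T_A = V + ((C−V)·d_A)·d_A = V + 9.6941·d_A = (0.1693,14.5712)
T_B = V + ((C−V)·d_B)·d_B = V + 9.6941·d_B = (-14.1606,24.0109)
sweep = 180° − θ = 55.4818°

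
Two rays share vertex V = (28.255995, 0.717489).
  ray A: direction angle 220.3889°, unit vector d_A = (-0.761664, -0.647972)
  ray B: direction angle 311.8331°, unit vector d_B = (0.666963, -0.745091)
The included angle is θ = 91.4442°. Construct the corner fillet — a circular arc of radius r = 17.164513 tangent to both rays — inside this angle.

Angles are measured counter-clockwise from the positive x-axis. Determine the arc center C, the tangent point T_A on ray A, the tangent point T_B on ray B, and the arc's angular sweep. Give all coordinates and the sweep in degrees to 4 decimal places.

center=(26.6300,-23.2014) T_A=(15.5079,-10.1278) T_B=(39.4191,-11.7533) sweep=88.5558

bisector direction at 266.1110° = (-0.067824,-0.997697)
center distance |VC| = r/sin(θ/2) = 17.164513/sin(45.7221°) = 23.974053
C = V + |VC|·bis = (26.6300,-23.2014)
T_A = V + ((C−V)·d_A)·d_A = V + 16.7372·d_A = (15.5079,-10.1278)
T_B = V + ((C−V)·d_B)·d_B = V + 16.7372·d_B = (39.4191,-11.7533)
sweep = 180° − θ = 88.5558°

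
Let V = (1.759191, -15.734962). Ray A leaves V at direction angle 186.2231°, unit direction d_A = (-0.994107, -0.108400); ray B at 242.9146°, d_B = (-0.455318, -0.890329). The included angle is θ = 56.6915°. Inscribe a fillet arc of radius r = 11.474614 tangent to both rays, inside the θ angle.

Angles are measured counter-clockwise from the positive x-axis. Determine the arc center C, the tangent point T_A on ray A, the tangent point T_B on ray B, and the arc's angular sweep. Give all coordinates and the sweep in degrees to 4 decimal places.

center=(-18.1416,-29.4476) T_A=(-19.3854,-18.0406) T_B=(-7.9254,-34.6722) sweep=123.3085

bisector direction at 214.5688° = (-0.823445,-0.567396)
center distance |VC| = r/sin(θ/2) = 11.474614/sin(28.3457°) = 24.167710
C = V + |VC|·bis = (-18.1416,-29.4476)
T_A = V + ((C−V)·d_A)·d_A = V + 21.2700·d_A = (-19.3854,-18.0406)
T_B = V + ((C−V)·d_B)·d_B = V + 21.2700·d_B = (-7.9254,-34.6722)
sweep = 180° − θ = 123.3085°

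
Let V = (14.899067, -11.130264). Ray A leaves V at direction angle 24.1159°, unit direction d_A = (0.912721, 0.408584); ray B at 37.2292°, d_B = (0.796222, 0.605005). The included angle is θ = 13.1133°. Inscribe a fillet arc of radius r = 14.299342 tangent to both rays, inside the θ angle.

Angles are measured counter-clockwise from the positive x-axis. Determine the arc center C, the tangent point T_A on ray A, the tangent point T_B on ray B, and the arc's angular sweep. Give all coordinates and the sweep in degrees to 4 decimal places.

bisector direction at 30.6726° = (0.860097,0.510131)
center distance |VC| = r/sin(θ/2) = 14.299342/sin(6.5567°) = 125.229018
C = V + |VC|·bis = (122.6081,52.7529)
T_A = V + ((C−V)·d_A)·d_A = V + 124.4100·d_A = (128.4506,39.7016)
T_B = V + ((C−V)·d_B)·d_B = V + 124.4100·d_B = (113.9570,64.1384)
sweep = 180° − θ = 166.8867°

center=(122.6081,52.7529) T_A=(128.4506,39.7016) T_B=(113.9570,64.1384) sweep=166.8867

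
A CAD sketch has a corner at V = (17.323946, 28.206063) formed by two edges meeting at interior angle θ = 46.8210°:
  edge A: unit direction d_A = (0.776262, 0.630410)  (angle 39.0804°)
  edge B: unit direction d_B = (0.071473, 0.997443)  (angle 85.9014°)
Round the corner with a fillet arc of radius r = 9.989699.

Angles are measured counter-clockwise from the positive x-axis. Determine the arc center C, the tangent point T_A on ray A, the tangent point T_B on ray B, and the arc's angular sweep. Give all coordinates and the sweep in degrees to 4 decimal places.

center=(28.9372,50.5063) T_A=(35.2348,42.7517) T_B=(18.9731,51.2203) sweep=133.1790

bisector direction at 62.4909° = (0.461889,0.886937)
center distance |VC| = r/sin(θ/2) = 9.989699/sin(23.4105°) = 25.142952
C = V + |VC|·bis = (28.9372,50.5063)
T_A = V + ((C−V)·d_A)·d_A = V + 23.0732·d_A = (35.2348,42.7517)
T_B = V + ((C−V)·d_B)·d_B = V + 23.0732·d_B = (18.9731,51.2203)
sweep = 180° − θ = 133.1790°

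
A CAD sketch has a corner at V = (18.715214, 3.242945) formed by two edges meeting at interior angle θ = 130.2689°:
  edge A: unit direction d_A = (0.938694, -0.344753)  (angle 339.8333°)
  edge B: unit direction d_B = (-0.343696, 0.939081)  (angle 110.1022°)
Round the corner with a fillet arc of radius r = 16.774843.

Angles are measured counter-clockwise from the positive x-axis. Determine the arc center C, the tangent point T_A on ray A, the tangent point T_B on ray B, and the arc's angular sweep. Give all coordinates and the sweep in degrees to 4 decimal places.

bisector direction at 44.9678° = (0.707505,0.706709)
center distance |VC| = r/sin(θ/2) = 16.774843/sin(65.1345°) = 18.488811
C = V + |VC|·bis = (31.7961,16.3091)
T_A = V + ((C−V)·d_A)·d_A = V + 7.7744·d_A = (26.0130,0.5627)
T_B = V + ((C−V)·d_B)·d_B = V + 7.7744·d_B = (16.0432,10.5437)
sweep = 180° − θ = 49.7311°

center=(31.7961,16.3091) T_A=(26.0130,0.5627) T_B=(16.0432,10.5437) sweep=49.7311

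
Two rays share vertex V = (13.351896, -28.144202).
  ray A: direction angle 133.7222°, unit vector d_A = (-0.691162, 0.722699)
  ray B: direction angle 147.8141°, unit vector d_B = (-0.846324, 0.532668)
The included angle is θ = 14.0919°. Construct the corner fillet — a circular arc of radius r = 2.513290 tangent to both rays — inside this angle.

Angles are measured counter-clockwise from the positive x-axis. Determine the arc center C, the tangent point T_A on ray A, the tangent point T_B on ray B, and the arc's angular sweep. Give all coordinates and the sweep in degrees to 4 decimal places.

bisector direction at 140.7682° = (-0.774593,0.632460)
center distance |VC| = r/sin(θ/2) = 2.513290/sin(7.0460°) = 20.489005
C = V + |VC|·bis = (-2.5187,-15.1857)
T_A = V + ((C−V)·d_A)·d_A = V + 20.3343·d_A = (-0.7024,-13.4486)
T_B = V + ((C−V)·d_B)·d_B = V + 20.3343·d_B = (-3.8575,-17.3128)
sweep = 180° − θ = 165.9081°

center=(-2.5187,-15.1857) T_A=(-0.7024,-13.4486) T_B=(-3.8575,-17.3128) sweep=165.9081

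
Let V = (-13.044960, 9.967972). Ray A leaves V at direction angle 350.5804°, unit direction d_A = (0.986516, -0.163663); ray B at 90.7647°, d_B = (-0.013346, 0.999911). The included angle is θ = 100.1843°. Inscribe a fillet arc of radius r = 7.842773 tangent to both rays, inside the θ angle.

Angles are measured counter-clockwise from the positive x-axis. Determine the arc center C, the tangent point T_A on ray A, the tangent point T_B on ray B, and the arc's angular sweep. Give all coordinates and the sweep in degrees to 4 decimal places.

center=(-5.2904,16.6315) T_A=(-6.5740,8.8944) T_B=(-13.1325,16.5268) sweep=79.8157

bisector direction at 40.6726° = (0.758447,0.651735)
center distance |VC| = r/sin(θ/2) = 7.842773/sin(50.0921°) = 10.224228
C = V + |VC|·bis = (-5.2904,16.6315)
T_A = V + ((C−V)·d_A)·d_A = V + 6.5594·d_A = (-6.5740,8.8944)
T_B = V + ((C−V)·d_B)·d_B = V + 6.5594·d_B = (-13.1325,16.5268)
sweep = 180° − θ = 79.8157°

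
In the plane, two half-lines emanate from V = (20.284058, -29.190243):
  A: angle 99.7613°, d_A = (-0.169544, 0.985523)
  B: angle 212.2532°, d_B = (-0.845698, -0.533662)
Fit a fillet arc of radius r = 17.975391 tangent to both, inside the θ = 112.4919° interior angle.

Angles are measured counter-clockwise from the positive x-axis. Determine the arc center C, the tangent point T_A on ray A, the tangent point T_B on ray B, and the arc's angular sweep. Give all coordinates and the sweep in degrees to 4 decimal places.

center=(0.5322,-20.3992) T_A=(18.2474,-17.3515) T_B=(10.1250,-35.6009) sweep=67.5081

bisector direction at 156.0072° = (-0.913597,0.406621)
center distance |VC| = r/sin(θ/2) = 17.975391/sin(56.2460°) = 21.619840
C = V + |VC|·bis = (0.5322,-20.3992)
T_A = V + ((C−V)·d_A)·d_A = V + 12.0126·d_A = (18.2474,-17.3515)
T_B = V + ((C−V)·d_B)·d_B = V + 12.0126·d_B = (10.1250,-35.6009)
sweep = 180° − θ = 67.5081°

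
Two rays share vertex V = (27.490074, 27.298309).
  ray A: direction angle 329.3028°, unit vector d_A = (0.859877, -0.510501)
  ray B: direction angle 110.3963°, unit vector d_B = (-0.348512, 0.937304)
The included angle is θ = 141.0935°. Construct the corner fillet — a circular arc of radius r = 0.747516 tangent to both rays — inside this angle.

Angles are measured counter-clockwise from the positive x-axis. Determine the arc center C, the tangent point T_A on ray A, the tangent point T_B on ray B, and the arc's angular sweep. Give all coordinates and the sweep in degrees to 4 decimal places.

center=(28.0987,27.8063) T_A=(27.7171,27.1635) T_B=(27.3981,27.5458) sweep=38.9065

bisector direction at 39.8496° = (0.767730,0.640774)
center distance |VC| = r/sin(θ/2) = 0.747516/sin(70.5468°) = 0.792773
C = V + |VC|·bis = (28.0987,27.8063)
T_A = V + ((C−V)·d_A)·d_A = V + 0.2640·d_A = (27.7171,27.1635)
T_B = V + ((C−V)·d_B)·d_B = V + 0.2640·d_B = (27.3981,27.5458)
sweep = 180° − θ = 38.9065°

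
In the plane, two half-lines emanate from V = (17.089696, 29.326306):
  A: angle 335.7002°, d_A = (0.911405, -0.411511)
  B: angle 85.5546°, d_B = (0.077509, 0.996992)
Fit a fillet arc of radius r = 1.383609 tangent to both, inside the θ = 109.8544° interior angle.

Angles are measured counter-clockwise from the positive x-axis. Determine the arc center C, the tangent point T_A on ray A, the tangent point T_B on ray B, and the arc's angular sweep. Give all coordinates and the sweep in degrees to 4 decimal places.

center=(18.5444,30.1876) T_A=(17.9751,28.9265) T_B=(17.1650,30.2948) sweep=70.1456

bisector direction at 30.6274° = (0.860498,0.509453)
center distance |VC| = r/sin(θ/2) = 1.383609/sin(54.9272°) = 1.690580
C = V + |VC|·bis = (18.5444,30.1876)
T_A = V + ((C−V)·d_A)·d_A = V + 0.9714·d_A = (17.9751,28.9265)
T_B = V + ((C−V)·d_B)·d_B = V + 0.9714·d_B = (17.1650,30.2948)
sweep = 180° − θ = 70.1456°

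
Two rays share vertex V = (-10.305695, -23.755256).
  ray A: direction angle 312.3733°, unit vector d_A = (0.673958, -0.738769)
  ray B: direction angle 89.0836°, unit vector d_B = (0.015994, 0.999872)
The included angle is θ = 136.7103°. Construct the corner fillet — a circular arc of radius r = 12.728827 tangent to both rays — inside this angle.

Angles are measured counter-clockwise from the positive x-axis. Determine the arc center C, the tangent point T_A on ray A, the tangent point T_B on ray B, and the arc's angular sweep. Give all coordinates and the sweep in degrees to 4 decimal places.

bisector direction at 20.7284° = (0.935268,0.353939)
center distance |VC| = r/sin(θ/2) = 12.728827/sin(68.3551°) = 13.694449
C = V + |VC|·bis = (2.5023,-18.9083)
T_A = V + ((C−V)·d_A)·d_A = V + 5.0512·d_A = (-6.9014,-27.4869)
T_B = V + ((C−V)·d_B)·d_B = V + 5.0512·d_B = (-10.2249,-18.7047)
sweep = 180° − θ = 43.2897°

center=(2.5023,-18.9083) T_A=(-6.9014,-27.4869) T_B=(-10.2249,-18.7047) sweep=43.2897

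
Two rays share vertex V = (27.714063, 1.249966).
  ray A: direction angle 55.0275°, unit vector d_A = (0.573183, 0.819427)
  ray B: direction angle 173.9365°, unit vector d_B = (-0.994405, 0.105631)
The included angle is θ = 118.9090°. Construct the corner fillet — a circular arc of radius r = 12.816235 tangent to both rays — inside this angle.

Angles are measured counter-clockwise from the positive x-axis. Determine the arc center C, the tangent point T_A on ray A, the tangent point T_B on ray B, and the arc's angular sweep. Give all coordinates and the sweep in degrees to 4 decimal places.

center=(21.5471,14.7934) T_A=(32.0491,7.4473) T_B=(20.1933,2.0489) sweep=61.0910

bisector direction at 114.4820° = (-0.414407,0.910092)
center distance |VC| = r/sin(θ/2) = 12.816235/sin(59.4545°) = 14.881387
C = V + |VC|·bis = (21.5471,14.7934)
T_A = V + ((C−V)·d_A)·d_A = V + 7.5631·d_A = (32.0491,7.4473)
T_B = V + ((C−V)·d_B)·d_B = V + 7.5631·d_B = (20.1933,2.0489)
sweep = 180° − θ = 61.0910°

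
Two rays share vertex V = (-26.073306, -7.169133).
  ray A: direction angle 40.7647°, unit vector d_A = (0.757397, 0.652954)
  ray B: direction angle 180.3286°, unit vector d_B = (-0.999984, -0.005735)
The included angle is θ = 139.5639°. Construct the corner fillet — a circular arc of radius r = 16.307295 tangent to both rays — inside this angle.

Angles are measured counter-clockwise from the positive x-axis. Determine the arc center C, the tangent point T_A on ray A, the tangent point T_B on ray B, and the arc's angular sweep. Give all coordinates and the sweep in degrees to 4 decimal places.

center=(-32.1725,9.1035) T_A=(-21.5246,-3.2477) T_B=(-32.0790,-7.2036) sweep=40.4361

bisector direction at 110.5466° = (-0.350970,0.936387)
center distance |VC| = r/sin(θ/2) = 16.307295/sin(69.7819°) = 17.378058
C = V + |VC|·bis = (-32.1725,9.1035)
T_A = V + ((C−V)·d_A)·d_A = V + 6.0057·d_A = (-21.5246,-3.2477)
T_B = V + ((C−V)·d_B)·d_B = V + 6.0057·d_B = (-32.0790,-7.2036)
sweep = 180° − θ = 40.4361°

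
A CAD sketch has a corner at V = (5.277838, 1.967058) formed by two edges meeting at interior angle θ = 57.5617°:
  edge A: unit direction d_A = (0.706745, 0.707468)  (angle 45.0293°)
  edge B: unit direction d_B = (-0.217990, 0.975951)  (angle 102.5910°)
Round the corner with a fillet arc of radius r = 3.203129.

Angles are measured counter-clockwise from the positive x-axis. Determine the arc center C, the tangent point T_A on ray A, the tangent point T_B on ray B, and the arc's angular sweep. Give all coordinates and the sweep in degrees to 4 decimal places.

bisector direction at 73.8101° = (0.278821,0.960343)
center distance |VC| = r/sin(θ/2) = 3.203129/sin(28.7809°) = 6.652939
C = V + |VC|·bis = (7.1328,8.3562)
T_A = V + ((C−V)·d_A)·d_A = V + 5.8311·d_A = (9.3989,6.0924)
T_B = V + ((C−V)·d_B)·d_B = V + 5.8311·d_B = (4.0067,7.6579)
sweep = 180° − θ = 122.4383°

center=(7.1328,8.3562) T_A=(9.3989,6.0924) T_B=(4.0067,7.6579) sweep=122.4383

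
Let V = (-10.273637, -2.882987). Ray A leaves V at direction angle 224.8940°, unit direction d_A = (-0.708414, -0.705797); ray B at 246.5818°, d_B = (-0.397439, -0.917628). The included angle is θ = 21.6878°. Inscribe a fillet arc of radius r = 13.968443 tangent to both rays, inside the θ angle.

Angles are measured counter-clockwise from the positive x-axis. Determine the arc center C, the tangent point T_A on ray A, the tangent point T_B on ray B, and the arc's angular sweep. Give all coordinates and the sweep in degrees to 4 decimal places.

bisector direction at 235.7379° = (-0.562979,-0.826471)
center distance |VC| = r/sin(θ/2) = 13.968443/sin(10.8439°) = 74.247352
C = V + |VC|·bis = (-52.0734,-64.2463)
T_A = V + ((C−V)·d_A)·d_A = V + 72.9215·d_A = (-61.9323,-54.3508)
T_B = V + ((C−V)·d_B)·d_B = V + 72.9215·d_B = (-39.2555,-69.7979)
sweep = 180° − θ = 158.3122°

center=(-52.0734,-64.2463) T_A=(-61.9323,-54.3508) T_B=(-39.2555,-69.7979) sweep=158.3122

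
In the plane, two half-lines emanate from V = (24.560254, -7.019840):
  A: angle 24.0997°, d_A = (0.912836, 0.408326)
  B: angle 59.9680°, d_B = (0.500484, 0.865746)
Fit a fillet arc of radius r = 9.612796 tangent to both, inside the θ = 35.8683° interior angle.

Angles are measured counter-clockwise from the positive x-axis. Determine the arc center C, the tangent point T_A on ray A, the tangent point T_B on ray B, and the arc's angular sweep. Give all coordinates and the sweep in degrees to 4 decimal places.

bisector direction at 42.0339° = (0.742749,0.669570)
center distance |VC| = r/sin(θ/2) = 9.612796/sin(17.9341°) = 31.218106
C = V + |VC|·bis = (47.7475,13.8829)
T_A = V + ((C−V)·d_A)·d_A = V + 29.7013·d_A = (51.6726,5.1079)
T_B = V + ((C−V)·d_B)·d_B = V + 29.7013·d_B = (39.4252,18.6939)
sweep = 180° − θ = 144.1317°

center=(47.7475,13.8829) T_A=(51.6726,5.1079) T_B=(39.4252,18.6939) sweep=144.1317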